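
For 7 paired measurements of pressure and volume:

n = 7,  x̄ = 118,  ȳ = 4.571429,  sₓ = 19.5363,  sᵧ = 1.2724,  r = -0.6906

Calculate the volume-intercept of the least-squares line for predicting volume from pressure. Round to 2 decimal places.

b = r · sᵧ/sₓ = -0.6906 · 1.2724/19.5363 = -0.044979
a = ȳ − b·x̄ = 4.571429 − (-0.044979)·118 = 9.878928

9.88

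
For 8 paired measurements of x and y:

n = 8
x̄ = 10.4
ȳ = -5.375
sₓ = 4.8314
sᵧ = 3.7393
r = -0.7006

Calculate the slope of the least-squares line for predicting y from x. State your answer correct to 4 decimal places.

-0.5422

b = r · sᵧ/sₓ = -0.7006 · 3.7393/4.8314 = -0.542235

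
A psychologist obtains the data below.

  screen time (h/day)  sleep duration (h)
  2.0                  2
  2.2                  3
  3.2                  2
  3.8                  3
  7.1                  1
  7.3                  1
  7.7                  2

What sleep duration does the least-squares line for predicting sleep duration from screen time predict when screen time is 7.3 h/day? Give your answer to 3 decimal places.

1.439

n = 7, Σx = 33.3, Σy = 14, Σxy = 58.2, Σx² = 196.51
Sxx = Σx² − (Σx)²/n = 196.51 − 158.412857 = 38.097143
Sxy = Σxy − (Σx)(Σy)/n = 58.2 − 66.6 = -8.4
b = Sxy/Sxx = -8.4/38.097143 = -0.220489
a = ȳ − b·x̄ = 2 − (-0.220489)·4.757143 = 3.048898
ŷ(7.3) = a + b·7.3 = 3.048898 + (-0.220489)·7.3 = 1.439328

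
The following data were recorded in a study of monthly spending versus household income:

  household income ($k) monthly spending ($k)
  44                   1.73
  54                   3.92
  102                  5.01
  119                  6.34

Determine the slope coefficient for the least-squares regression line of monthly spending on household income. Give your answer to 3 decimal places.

0.050

n = 4, Σx = 319, Σy = 17, Σxy = 1553.28, Σx² = 29417
Sxx = Σx² − (Σx)²/n = 29417 − 25440.25 = 3976.75
Sxy = Σxy − (Σx)(Σy)/n = 1553.28 − 1355.75 = 197.53
b = Sxy/Sxx = 197.53/3976.75 = 0.049671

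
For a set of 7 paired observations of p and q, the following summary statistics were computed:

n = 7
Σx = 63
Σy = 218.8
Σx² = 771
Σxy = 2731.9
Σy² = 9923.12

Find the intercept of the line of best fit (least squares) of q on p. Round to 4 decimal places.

Sxx = Σx² − (Σx)²/n = 771 − 567 = 204
Sxy = Σxy − (Σx)(Σy)/n = 2731.9 − 1969.2 = 762.7
b = Sxy/Sxx = 762.7/204 = 3.738725
a = ȳ − b·x̄ = 31.257143 − 3.738725·9 = -2.391387

-2.3914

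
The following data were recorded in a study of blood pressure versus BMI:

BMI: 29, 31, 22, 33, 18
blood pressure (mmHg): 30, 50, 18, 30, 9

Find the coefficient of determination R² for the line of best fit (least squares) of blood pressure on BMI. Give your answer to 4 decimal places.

0.6838

n = 5, Σx = 133, Σy = 137, Σxy = 3968, Σx² = 3699, Σy² = 4705
Sxx = Σx² − (Σx)²/n = 3699 − 3537.8 = 161.2
Sxy = Σxy − (Σx)(Σy)/n = 3968 − 3644.2 = 323.8
Syy = Σy² − (Σy)²/n = 4705 − 3753.8 = 951.2
R² = Sxy²/(Sxx·Syy) = (323.8)²/(161.2·951.2) = 0.683781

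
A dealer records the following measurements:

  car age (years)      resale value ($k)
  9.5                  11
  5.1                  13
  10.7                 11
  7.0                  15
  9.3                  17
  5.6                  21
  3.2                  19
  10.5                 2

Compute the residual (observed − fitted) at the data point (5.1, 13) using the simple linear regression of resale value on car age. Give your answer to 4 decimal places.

n = 8, Σx = 60.9, Σy = 109, Σxy = 751, Σx² = 518.09
Sxx = Σx² − (Σx)²/n = 518.09 − 463.60125 = 54.48875
Sxy = Σxy − (Σx)(Σy)/n = 751 − 829.7625 = -78.7625
b = Sxy/Sxx = -78.7625/54.48875 = -1.445482
a = ȳ − b·x̄ = 13.625 − (-1.445482)·7.6125 = 24.628731
ŷ(5.1) = 24.628731 + (-1.445482)·5.1 = 17.256773
residual = y − ŷ = 13 − 17.256773 = -4.256773

-4.2568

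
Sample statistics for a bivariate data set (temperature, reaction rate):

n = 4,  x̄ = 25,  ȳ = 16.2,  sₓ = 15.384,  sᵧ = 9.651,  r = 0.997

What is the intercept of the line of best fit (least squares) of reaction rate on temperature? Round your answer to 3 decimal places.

0.564

b = r · sᵧ/sₓ = 0.997 · 9.651/15.384 = 0.625458
a = ȳ − b·x̄ = 16.2 − 0.625458·25 = 0.563548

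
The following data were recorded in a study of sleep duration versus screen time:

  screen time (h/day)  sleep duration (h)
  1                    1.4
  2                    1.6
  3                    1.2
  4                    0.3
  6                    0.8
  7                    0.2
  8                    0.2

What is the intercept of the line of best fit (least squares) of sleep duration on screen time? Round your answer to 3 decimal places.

n = 7, Σx = 31, Σy = 5.7, Σxy = 17.2, Σx² = 179
Sxx = Σx² − (Σx)²/n = 179 − 137.285714 = 41.714286
Sxy = Σxy − (Σx)(Σy)/n = 17.2 − 25.242857 = -8.042857
b = Sxy/Sxx = -8.042857/41.714286 = -0.192808
a = ȳ − b·x̄ = 0.814286 − (-0.192808)·4.428571 = 1.668151

1.668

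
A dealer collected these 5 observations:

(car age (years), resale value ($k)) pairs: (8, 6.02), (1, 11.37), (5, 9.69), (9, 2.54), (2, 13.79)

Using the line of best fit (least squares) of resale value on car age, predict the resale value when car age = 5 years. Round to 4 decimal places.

8.6820

n = 5, Σx = 25, Σy = 43.41, Σxy = 158.42, Σx² = 175
Sxx = Σx² − (Σx)²/n = 175 − 125 = 50
Sxy = Σxy − (Σx)(Σy)/n = 158.42 − 217.05 = -58.63
b = Sxy/Sxx = -58.63/50 = -1.1726
a = ȳ − b·x̄ = 8.682 − (-1.1726)·5 = 14.545
ŷ(5) = a + b·5 = 14.545 + (-1.1726)·5 = 8.682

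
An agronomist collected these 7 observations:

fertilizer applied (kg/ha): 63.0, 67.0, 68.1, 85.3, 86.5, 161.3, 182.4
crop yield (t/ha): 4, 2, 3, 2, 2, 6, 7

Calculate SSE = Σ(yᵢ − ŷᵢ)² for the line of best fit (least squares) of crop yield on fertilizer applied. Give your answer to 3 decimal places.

6.063

n = 7, Σx = 713.6, Σy = 26, Σxy = 3178.5, Σx² = 87141.4, Σy² = 122
Sxx = Σx² − (Σx)²/n = 87141.4 − 72746.422857 = 14394.977143
Sxy = Σxy − (Σx)(Σy)/n = 3178.5 − 2650.514286 = 527.985714
Syy = Σy² − (Σy)²/n = 122 − 96.571429 = 25.428571
b = Sxy/Sxx = 527.985714/14394.977143 = 0.036678
SSE = Syy − b·Sxy = 25.428571 − 0.036678·527.985714 = 6.062864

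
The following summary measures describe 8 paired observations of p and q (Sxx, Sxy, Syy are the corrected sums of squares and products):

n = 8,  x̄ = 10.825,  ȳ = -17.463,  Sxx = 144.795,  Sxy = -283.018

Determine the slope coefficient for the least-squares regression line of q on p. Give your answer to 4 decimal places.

-1.9546

b = Sxy/Sxx = -283.018/144.795 = -1.954612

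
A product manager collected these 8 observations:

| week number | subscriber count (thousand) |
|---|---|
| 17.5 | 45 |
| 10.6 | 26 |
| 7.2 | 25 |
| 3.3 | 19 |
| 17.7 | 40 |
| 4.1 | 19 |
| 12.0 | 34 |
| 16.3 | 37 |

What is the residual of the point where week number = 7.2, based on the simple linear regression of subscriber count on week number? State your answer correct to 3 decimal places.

n = 8, Σx = 88.7, Σy = 245, Σxy = 3102.8, Σx² = 1221.13
Sxx = Σx² − (Σx)²/n = 1221.13 − 983.46125 = 237.66875
Sxy = Σxy − (Σx)(Σy)/n = 3102.8 − 2716.4375 = 386.3625
b = Sxy/Sxx = 386.3625/237.66875 = 1.625634
a = ȳ − b·x̄ = 30.625 − 1.625634·11.0875 = 12.600778
ŷ(7.2) = 12.600778 + 1.625634·7.2 = 24.305346
residual = y − ŷ = 25 − 24.305346 = 0.694654

0.695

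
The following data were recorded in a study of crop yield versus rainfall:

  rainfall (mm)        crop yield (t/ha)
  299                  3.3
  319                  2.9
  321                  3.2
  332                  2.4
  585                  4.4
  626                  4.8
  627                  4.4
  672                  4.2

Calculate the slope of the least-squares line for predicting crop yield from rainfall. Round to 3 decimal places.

n = 8, Σx = 3781, Σy = 29.6, Σxy = 14895.8, Σx² = 1983241
Sxx = Σx² − (Σx)²/n = 1983241 − 1786995.125 = 196245.875
Sxy = Σxy − (Σx)(Σy)/n = 14895.8 − 13989.7 = 906.1
b = Sxy/Sxx = 906.1/196245.875 = 0.004617

0.005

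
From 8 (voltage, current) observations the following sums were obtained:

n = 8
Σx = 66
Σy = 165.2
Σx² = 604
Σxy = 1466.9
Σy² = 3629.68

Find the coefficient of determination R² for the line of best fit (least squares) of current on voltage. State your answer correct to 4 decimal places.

0.8327

Sxx = Σx² − (Σx)²/n = 604 − 544.5 = 59.5
Sxy = Σxy − (Σx)(Σy)/n = 1466.9 − 1362.9 = 104
Syy = Σy² − (Σy)²/n = 3629.68 − 3411.38 = 218.3
R² = Sxy²/(Sxx·Syy) = (104)²/(59.5·218.3) = 0.832714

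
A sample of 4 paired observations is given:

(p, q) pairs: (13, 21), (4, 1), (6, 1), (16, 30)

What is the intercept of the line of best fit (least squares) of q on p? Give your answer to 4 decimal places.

n = 4, Σx = 39, Σy = 53, Σxy = 763, Σx² = 477
Sxx = Σx² − (Σx)²/n = 477 − 380.25 = 96.75
Sxy = Σxy − (Σx)(Σy)/n = 763 − 516.75 = 246.25
b = Sxy/Sxx = 246.25/96.75 = 2.545220
a = ȳ − b·x̄ = 13.25 − 2.545220·9.75 = -11.565891

-11.5659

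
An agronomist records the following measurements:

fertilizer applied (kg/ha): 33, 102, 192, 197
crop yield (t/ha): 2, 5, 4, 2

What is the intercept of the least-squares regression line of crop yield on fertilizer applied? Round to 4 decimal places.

3.0025

n = 4, Σx = 524, Σy = 13, Σxy = 1738, Σx² = 87166
Sxx = Σx² − (Σx)²/n = 87166 − 68644 = 18522
Sxy = Σxy − (Σx)(Σy)/n = 1738 − 1703 = 35
b = Sxy/Sxx = 35/18522 = 0.001890
a = ȳ − b·x̄ = 3.25 − 0.001890·131 = 3.002457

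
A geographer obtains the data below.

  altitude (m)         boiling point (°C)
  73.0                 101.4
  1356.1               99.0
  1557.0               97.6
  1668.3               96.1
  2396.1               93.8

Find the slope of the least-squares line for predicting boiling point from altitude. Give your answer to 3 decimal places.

-0.003

n = 5, Σx = 7050.5, Σy = 487.9, Σxy = 678697.11, Σx² = 12793105.31
Sxx = Σx² − (Σx)²/n = 12793105.31 − 9941910.05 = 2851195.26
Sxy = Σxy − (Σx)(Σy)/n = 678697.11 − 687987.79 = -9290.68
b = Sxy/Sxx = -9290.68/2851195.26 = -0.003259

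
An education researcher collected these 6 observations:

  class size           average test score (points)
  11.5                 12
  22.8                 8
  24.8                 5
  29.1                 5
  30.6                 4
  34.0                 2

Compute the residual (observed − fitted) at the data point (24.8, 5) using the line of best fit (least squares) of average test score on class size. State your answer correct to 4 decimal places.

n = 6, Σx = 152.8, Σy = 36, Σxy = 780.3, Σx² = 4206.3
Sxx = Σx² − (Σx)²/n = 4206.3 − 3891.306667 = 314.993333
Sxy = Σxy − (Σx)(Σy)/n = 780.3 − 916.8 = -136.5
b = Sxy/Sxx = -136.5/314.993333 = -0.433343
a = ȳ − b·x̄ = 6 − (-0.433343)·25.466667 = 17.035789
ŷ(24.8) = 17.035789 + (-0.433343)·24.8 = 6.288895
residual = y − ŷ = 5 − 6.288895 = -1.288895

-1.2889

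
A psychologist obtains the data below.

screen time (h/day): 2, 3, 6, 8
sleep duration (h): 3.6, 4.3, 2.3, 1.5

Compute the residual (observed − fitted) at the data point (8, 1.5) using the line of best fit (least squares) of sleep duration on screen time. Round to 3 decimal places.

n = 4, Σx = 19, Σy = 11.7, Σxy = 45.9, Σx² = 113
Sxx = Σx² − (Σx)²/n = 113 − 90.25 = 22.75
Sxy = Σxy − (Σx)(Σy)/n = 45.9 − 55.575 = -9.675
b = Sxy/Sxx = -9.675/22.75 = -0.425275
a = ȳ − b·x̄ = 2.925 − (-0.425275)·4.75 = 4.945055
ŷ(8) = 4.945055 + (-0.425275)·8 = 1.542857
residual = y − ŷ = 1.5 − 1.542857 = -0.042857

-0.043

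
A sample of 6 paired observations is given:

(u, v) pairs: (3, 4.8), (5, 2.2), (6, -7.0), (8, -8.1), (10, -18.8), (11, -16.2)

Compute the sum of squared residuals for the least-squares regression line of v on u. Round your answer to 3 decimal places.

n = 6, Σx = 43, Σy = -43.1, Σxy = -447.6, Σx² = 355, Σy² = 758.37
Sxx = Σx² − (Σx)²/n = 355 − 308.166667 = 46.833333
Sxy = Σxy − (Σx)(Σy)/n = -447.6 − (-308.883333) = -138.716667
Syy = Σy² − (Σy)²/n = 758.37 − 309.601667 = 448.768333
b = Sxy/Sxx = -138.716667/46.833333 = -2.961922
SSE = Syy − b·Sxy = 448.768333 − (-2.961922)·(-138.716667) = 37.900427

37.900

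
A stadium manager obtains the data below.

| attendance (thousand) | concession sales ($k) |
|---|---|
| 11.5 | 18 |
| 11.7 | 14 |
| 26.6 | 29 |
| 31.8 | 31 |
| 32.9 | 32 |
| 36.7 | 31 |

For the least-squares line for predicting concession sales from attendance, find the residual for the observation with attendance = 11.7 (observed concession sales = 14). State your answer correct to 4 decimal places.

-2.6591

n = 6, Σx = 151.2, Σy = 155, Σxy = 4318.5, Σx² = 4417.24
Sxx = Σx² − (Σx)²/n = 4417.24 − 3810.24 = 607
Sxy = Σxy − (Σx)(Σy)/n = 4318.5 − 3906 = 412.5
b = Sxy/Sxx = 412.5/607 = 0.679572
a = ȳ − b·x̄ = 25.833333 − 0.679572·25.2 = 8.708127
ŷ(11.7) = 8.708127 + 0.679572·11.7 = 16.659116
residual = y − ŷ = 14 − 16.659116 = -2.659116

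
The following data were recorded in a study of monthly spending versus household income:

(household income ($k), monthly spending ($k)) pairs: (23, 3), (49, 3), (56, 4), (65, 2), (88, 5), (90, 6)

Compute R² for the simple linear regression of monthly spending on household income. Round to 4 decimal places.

0.4721

n = 6, Σx = 371, Σy = 23, Σxy = 1550, Σx² = 26135, Σy² = 99
Sxx = Σx² − (Σx)²/n = 26135 − 22940.166667 = 3194.833333
Sxy = Σxy − (Σx)(Σy)/n = 1550 − 1422.166667 = 127.833333
Syy = Σy² − (Σy)²/n = 99 − 88.166667 = 10.833333
R² = Sxy²/(Sxx·Syy) = (127.833333)²/(3194.833333·10.833333) = 0.472148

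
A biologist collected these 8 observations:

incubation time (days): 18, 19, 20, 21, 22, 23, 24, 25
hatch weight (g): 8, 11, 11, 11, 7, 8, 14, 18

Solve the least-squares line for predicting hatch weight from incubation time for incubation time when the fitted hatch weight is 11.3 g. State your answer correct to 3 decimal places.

21.850

n = 8, Σx = 172, Σy = 88, Σxy = 1928, Σx² = 3740
Sxx = Σx² − (Σx)²/n = 3740 − 3698 = 42
Sxy = Σxy − (Σx)(Σy)/n = 1928 − 1892 = 36
b = Sxy/Sxx = 36/42 = 0.857143
a = ȳ − b·x̄ = 11 − 0.857143·21.5 = -7.428571
Set a + b·x = 11.3: x = (11.3 − (-7.428571)) / 0.857143 = 21.85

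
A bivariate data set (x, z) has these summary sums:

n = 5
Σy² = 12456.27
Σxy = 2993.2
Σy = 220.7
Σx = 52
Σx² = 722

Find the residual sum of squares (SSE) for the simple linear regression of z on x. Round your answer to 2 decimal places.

Sxx = Σx² − (Σx)²/n = 722 − 540.8 = 181.2
Sxy = Σxy − (Σx)(Σy)/n = 2993.2 − 2295.28 = 697.92
Syy = Σy² − (Σy)²/n = 12456.27 − 9741.698 = 2714.572
b = Sxy/Sxx = 697.92/181.2 = 3.851656
SSE = Syy − b·Sxy = 2714.572 − 3.851656·697.92 = 26.424503

26.42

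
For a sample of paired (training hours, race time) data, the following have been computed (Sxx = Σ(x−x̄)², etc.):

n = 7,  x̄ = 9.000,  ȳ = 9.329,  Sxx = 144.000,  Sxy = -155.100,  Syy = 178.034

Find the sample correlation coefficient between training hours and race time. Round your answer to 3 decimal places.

r = Sxy/√(Sxx·Syy) = -155.1/√(25636.896) = -155.1/160.115258 = -0.968677

-0.969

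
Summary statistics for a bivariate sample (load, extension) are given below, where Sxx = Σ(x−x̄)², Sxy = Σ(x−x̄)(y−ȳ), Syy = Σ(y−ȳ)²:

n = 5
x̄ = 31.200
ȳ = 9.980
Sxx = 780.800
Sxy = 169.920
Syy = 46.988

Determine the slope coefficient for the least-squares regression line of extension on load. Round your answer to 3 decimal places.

0.218

b = Sxy/Sxx = 169.92/780.8 = 0.217623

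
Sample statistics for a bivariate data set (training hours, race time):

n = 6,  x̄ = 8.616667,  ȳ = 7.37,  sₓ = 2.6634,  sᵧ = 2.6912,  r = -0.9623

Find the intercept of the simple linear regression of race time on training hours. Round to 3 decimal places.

b = r · sᵧ/sₓ = -0.9623 · 2.6912/2.6634 = -0.972344
a = ȳ − b·x̄ = 7.37 − (-0.972344)·8.616667 = 15.748367

15.748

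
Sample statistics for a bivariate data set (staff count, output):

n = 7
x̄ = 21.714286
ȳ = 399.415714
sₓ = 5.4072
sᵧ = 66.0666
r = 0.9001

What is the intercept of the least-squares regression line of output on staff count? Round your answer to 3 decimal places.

160.609

b = r · sᵧ/sₓ = 0.9001 · 66.0666/5.4072 = 10.997660
a = ȳ − b·x̄ = 399.415714 − 10.997660·21.714286 = 160.609381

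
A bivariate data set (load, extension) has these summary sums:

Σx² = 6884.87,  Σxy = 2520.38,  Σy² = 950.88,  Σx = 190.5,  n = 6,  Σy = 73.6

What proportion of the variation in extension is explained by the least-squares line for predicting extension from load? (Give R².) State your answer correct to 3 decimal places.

Sxx = Σx² − (Σx)²/n = 6884.87 − 6048.375 = 836.495
Sxy = Σxy − (Σx)(Σy)/n = 2520.38 − 2336.8 = 183.58
Syy = Σy² − (Σy)²/n = 950.88 − 902.826667 = 48.053333
R² = Sxy²/(Sxx·Syy) = (183.58)²/(836.495·48.053333) = 0.838424

0.838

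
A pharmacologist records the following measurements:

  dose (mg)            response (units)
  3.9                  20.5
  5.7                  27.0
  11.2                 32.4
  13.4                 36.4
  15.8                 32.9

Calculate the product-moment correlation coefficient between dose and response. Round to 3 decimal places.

0.894

n = 5, Σx = 50, Σy = 149.2, Σxy = 1604.31, Σx² = 602.34, Σy² = 4606.38
Sxx = Σx² − (Σx)²/n = 602.34 − 500 = 102.34
Sxy = Σxy − (Σx)(Σy)/n = 1604.31 − 1492 = 112.31
Syy = Σy² − (Σy)²/n = 4606.38 − 4452.128 = 154.252
r = Sxy/√(Sxx·Syy) = 112.31/√(15786.14968) = 112.31/125.642945 = 0.893882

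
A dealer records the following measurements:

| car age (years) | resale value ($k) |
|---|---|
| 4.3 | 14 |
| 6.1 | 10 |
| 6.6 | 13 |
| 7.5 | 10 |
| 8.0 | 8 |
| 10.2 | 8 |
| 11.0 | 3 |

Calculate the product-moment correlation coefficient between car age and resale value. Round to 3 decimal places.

n = 7, Σx = 53.7, Σy = 66, Σxy = 460.6, Σx² = 444.55, Σy² = 702
Sxx = Σx² − (Σx)²/n = 444.55 − 411.955714 = 32.594286
Sxy = Σxy − (Σx)(Σy)/n = 460.6 − 506.314286 = -45.714286
Syy = Σy² − (Σy)²/n = 702 − 622.285714 = 79.714286
r = Sxy/√(Sxx·Syy) = -45.714286/√(2598.230204) = -45.714286/50.972838 = -0.896836

-0.897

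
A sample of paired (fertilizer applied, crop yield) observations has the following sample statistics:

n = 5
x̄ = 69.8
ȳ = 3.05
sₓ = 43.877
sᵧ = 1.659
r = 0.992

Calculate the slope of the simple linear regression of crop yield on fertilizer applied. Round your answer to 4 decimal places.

b = r · sᵧ/sₓ = 0.992 · 1.659/43.877 = 0.037508

0.0375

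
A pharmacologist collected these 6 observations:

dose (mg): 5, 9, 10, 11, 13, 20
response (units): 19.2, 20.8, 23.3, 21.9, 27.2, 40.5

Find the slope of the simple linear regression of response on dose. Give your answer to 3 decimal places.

n = 6, Σx = 68, Σy = 152.9, Σxy = 1920.7, Σx² = 896
Sxx = Σx² − (Σx)²/n = 896 − 770.666667 = 125.333333
Sxy = Σxy − (Σx)(Σy)/n = 1920.7 − 1732.866667 = 187.833333
b = Sxy/Sxx = 187.833333/125.333333 = 1.498670

1.499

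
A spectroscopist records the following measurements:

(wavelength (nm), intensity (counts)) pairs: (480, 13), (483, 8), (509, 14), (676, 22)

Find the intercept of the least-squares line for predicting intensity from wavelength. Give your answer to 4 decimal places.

n = 4, Σx = 2148, Σy = 57, Σxy = 32102, Σx² = 1179746
Sxx = Σx² − (Σx)²/n = 1179746 − 1153476 = 26270
Sxy = Σxy − (Σx)(Σy)/n = 32102 − 30609 = 1493
b = Sxy/Sxx = 1493/26270 = 0.056833
a = ȳ − b·x̄ = 14.25 − 0.056833·537 = -16.269262

-16.2693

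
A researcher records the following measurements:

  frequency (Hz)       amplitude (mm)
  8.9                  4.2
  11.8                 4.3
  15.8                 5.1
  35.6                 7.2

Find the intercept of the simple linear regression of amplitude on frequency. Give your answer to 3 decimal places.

n = 4, Σx = 72.1, Σy = 20.8, Σxy = 425.02, Σx² = 1735.45
Sxx = Σx² − (Σx)²/n = 1735.45 − 1299.6025 = 435.8475
Sxy = Σxy − (Σx)(Σy)/n = 425.02 − 374.92 = 50.1
b = Sxy/Sxx = 50.1/435.8475 = 0.114948
a = ȳ − b·x̄ = 5.2 − 0.114948·18.025 = 3.128054

3.128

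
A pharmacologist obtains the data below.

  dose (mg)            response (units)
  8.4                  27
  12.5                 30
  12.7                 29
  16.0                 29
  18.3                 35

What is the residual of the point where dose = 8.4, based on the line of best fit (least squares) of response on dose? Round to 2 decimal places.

0.42

n = 5, Σx = 67.9, Σy = 150, Σxy = 2074.6, Σx² = 978.99
Sxx = Σx² − (Σx)²/n = 978.99 − 922.082 = 56.908
Sxy = Σxy − (Σx)(Σy)/n = 2074.6 − 2037 = 37.6
b = Sxy/Sxx = 37.6/56.908 = 0.660716
a = ȳ − b·x̄ = 30 − 0.660716·13.58 = 21.027483
ŷ(8.4) = 21.027483 + 0.660716·8.4 = 26.577493
residual = y − ŷ = 27 − 26.577493 = 0.422507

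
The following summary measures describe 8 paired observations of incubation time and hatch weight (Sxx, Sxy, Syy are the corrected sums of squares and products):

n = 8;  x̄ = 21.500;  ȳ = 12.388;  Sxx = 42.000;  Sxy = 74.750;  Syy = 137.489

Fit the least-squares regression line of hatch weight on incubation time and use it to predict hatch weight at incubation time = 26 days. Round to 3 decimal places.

20.397

b = Sxy/Sxx = 74.75/42 = 1.779762
a = ȳ − b·x̄ = 12.388 − 1.779762·21.5 = -25.876881
ŷ(26) = a + b·26 = -25.876881 + 1.779762·26 = 20.396929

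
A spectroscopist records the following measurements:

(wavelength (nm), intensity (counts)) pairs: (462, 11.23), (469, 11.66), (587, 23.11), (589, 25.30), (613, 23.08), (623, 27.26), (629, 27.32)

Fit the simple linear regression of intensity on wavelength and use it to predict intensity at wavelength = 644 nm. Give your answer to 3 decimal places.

n = 7, Σx = 3972, Σy = 148.96, Σxy = 87439.37, Σx² = 2284434
Sxx = Σx² − (Σx)²/n = 2284434 − 2253826.285714 = 30607.714286
Sxy = Σxy − (Σx)(Σy)/n = 87439.37 − 84524.16 = 2915.21
b = Sxy/Sxx = 2915.21/30607.714286 = 0.095244
a = ȳ − b·x̄ = 21.28 − 0.095244·567.428571 = -32.764331
ŷ(644) = a + b·644 = -32.764331 + 0.095244·644 = 28.572991

28.573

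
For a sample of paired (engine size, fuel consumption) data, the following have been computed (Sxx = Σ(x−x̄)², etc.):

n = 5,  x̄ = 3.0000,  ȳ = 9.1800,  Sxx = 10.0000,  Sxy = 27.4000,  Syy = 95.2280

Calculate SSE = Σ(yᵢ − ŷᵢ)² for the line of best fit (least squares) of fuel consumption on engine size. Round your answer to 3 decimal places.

20.152

b = Sxy/Sxx = 27.4/10 = 2.74
SSE = Syy − b·Sxy = 95.228 − 2.74·27.4 = 20.152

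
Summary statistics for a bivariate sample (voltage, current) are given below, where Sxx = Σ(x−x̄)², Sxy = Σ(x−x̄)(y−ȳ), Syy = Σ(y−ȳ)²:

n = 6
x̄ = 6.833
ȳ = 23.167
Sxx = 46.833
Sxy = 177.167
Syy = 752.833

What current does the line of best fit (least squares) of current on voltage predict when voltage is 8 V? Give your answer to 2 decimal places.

27.58

b = Sxy/Sxx = 177.167/46.833 = 3.782952
a = ȳ − b·x̄ = 23.167 − 3.782952·6.833 = -2.681912
ŷ(8) = a + b·8 = -2.681912 + 3.782952·8 = 27.581705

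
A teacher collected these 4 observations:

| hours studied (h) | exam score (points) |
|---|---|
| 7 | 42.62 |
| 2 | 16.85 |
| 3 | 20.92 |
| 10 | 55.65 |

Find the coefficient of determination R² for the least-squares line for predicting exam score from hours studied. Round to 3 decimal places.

n = 4, Σx = 22, Σy = 136.04, Σxy = 951.3, Σx² = 162, Σy² = 5634.9558
Sxx = Σx² − (Σx)²/n = 162 − 121 = 41
Sxy = Σxy − (Σx)(Σy)/n = 951.3 − 748.22 = 203.08
Syy = Σy² − (Σy)²/n = 5634.9558 − 4626.7204 = 1008.2354
R² = Sxy²/(Sxx·Syy) = (203.08)²/(41·1008.2354) = 0.997674

0.998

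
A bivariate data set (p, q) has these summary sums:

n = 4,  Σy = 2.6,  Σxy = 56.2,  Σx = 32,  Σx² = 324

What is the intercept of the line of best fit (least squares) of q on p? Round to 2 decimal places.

Sxx = Σx² − (Σx)²/n = 324 − 256 = 68
Sxy = Σxy − (Σx)(Σy)/n = 56.2 − 20.8 = 35.4
b = Sxy/Sxx = 35.4/68 = 0.520588
a = ȳ − b·x̄ = 0.65 − 0.520588·8 = -3.514706

-3.51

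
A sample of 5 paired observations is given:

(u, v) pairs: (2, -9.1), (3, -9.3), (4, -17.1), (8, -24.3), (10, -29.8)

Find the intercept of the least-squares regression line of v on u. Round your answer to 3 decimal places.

-3.841

n = 5, Σx = 27, Σy = -89.6, Σxy = -606.9, Σx² = 193
Sxx = Σx² − (Σx)²/n = 193 − 145.8 = 47.2
Sxy = Σxy − (Σx)(Σy)/n = -606.9 − (-483.84) = -123.06
b = Sxy/Sxx = -123.06/47.2 = -2.607203
a = ȳ − b·x̄ = -17.92 − (-2.607203)·5.4 = -3.841102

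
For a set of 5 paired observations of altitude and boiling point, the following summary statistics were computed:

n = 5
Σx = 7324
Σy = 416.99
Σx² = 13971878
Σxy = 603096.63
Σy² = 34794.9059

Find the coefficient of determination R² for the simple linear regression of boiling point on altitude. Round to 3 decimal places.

Sxx = Σx² − (Σx)²/n = 13971878 − 10728195.2 = 3243682.8
Sxy = Σxy − (Σx)(Σy)/n = 603096.63 − 610806.952 = -7710.322
Syy = Σy² − (Σy)²/n = 34794.9059 − 34776.13202 = 18.77388
R² = Sxy²/(Sxx·Syy) = (-7710.322)²/(3243682.8·18.77388) = 0.976231

0.976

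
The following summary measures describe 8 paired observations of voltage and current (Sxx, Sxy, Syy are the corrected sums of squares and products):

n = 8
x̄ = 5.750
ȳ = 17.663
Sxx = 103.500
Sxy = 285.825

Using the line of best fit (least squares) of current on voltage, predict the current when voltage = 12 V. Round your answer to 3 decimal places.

b = Sxy/Sxx = 285.825/103.5 = 2.761594
a = ȳ − b·x̄ = 17.663 − 2.761594·5.75 = 1.783833
ŷ(12) = a + b·12 = 1.783833 + 2.761594·12 = 34.922964

34.923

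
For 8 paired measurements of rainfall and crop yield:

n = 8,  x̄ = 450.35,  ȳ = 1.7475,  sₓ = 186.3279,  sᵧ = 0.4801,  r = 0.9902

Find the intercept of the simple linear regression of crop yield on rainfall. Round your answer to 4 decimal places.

b = r · sᵧ/sₓ = 0.9902 · 0.4801/186.3279 = 0.002551
a = ȳ − b·x̄ = 1.7475 − 0.002551·450.35 = 0.598482

0.5985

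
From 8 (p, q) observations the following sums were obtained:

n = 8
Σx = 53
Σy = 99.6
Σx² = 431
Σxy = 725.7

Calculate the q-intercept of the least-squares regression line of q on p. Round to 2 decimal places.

Sxx = Σx² − (Σx)²/n = 431 − 351.125 = 79.875
Sxy = Σxy − (Σx)(Σy)/n = 725.7 − 659.85 = 65.85
b = Sxy/Sxx = 65.85/79.875 = 0.824413
a = ȳ − b·x̄ = 12.45 − 0.824413·6.625 = 6.988263

6.99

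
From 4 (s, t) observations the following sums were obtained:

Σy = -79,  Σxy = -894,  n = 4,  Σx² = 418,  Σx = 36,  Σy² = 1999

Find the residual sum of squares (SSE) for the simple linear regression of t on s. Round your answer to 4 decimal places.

82.4840

Sxx = Σx² − (Σx)²/n = 418 − 324 = 94
Sxy = Σxy − (Σx)(Σy)/n = -894 − (-711) = -183
Syy = Σy² − (Σy)²/n = 1999 − 1560.25 = 438.75
b = Sxy/Sxx = -183/94 = -1.946809
SSE = Syy − b·Sxy = 438.75 − (-1.946809)·(-183) = 82.484043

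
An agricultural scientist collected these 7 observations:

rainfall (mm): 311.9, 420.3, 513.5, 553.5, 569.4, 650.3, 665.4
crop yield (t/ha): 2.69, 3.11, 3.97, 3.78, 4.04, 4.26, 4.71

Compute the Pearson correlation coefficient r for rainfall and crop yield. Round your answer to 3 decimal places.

n = 7, Σx = 3684.3, Σy = 26.56, Σxy = 14481.657, Σx² = 2033841.81, Σy² = 103.6108
Sxx = Σx² − (Σx)²/n = 2033841.81 − 1939152.355714 = 94689.454286
Sxy = Σxy − (Σx)(Σy)/n = 14481.657 − 13979.286857 = 502.370143
Syy = Σy² − (Σy)²/n = 103.6108 − 100.776229 = 2.834571
r = Sxy/√(Sxx·Syy) = 502.370143/√(268404.021705) = 502.370143/518.077235 = 0.969682

0.970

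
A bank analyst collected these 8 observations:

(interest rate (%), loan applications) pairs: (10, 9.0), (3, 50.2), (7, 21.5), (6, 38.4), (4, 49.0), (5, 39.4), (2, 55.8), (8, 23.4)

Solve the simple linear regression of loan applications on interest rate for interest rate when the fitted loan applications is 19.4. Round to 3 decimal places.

n = 8, Σx = 45, Σy = 286.7, Σxy = 1313.3, Σx² = 303
Sxx = Σx² − (Σx)²/n = 303 − 253.125 = 49.875
Sxy = Σxy − (Σx)(Σy)/n = 1313.3 − 1612.6875 = -299.3875
b = Sxy/Sxx = -299.3875/49.875 = -6.002757
a = ȳ − b·x̄ = 35.8375 − (-6.002757)·5.625 = 69.603008
Set a + b·x = 19.4: x = (19.4 − 69.603008) / (-6.002757) = 8.363325

8.363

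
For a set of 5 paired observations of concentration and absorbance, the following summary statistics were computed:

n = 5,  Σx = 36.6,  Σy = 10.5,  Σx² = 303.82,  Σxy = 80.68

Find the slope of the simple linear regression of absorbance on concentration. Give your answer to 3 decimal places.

0.106

Sxx = Σx² − (Σx)²/n = 303.82 − 267.912 = 35.908
Sxy = Σxy − (Σx)(Σy)/n = 80.68 − 76.86 = 3.82
b = Sxy/Sxx = 3.82/35.908 = 0.106383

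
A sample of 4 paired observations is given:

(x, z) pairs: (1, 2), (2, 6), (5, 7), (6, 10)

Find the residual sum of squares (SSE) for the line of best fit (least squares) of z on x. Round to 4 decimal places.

5.5588

n = 4, Σx = 14, Σy = 25, Σxy = 109, Σx² = 66, Σy² = 189
Sxx = Σx² − (Σx)²/n = 66 − 49 = 17
Sxy = Σxy − (Σx)(Σy)/n = 109 − 87.5 = 21.5
Syy = Σy² − (Σy)²/n = 189 − 156.25 = 32.75
b = Sxy/Sxx = 21.5/17 = 1.264706
SSE = Syy − b·Sxy = 32.75 − 1.264706·21.5 = 5.558824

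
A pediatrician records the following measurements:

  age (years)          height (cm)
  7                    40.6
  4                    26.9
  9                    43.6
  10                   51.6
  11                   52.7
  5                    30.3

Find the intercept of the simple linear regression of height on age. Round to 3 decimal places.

12.161

n = 6, Σx = 46, Σy = 245.7, Σxy = 2031.4, Σx² = 392
Sxx = Σx² − (Σx)²/n = 392 − 352.666667 = 39.333333
Sxy = Σxy − (Σx)(Σy)/n = 2031.4 − 1883.7 = 147.7
b = Sxy/Sxx = 147.7/39.333333 = 3.755085
a = ȳ − b·x̄ = 40.95 − 3.755085·7.666667 = 12.161017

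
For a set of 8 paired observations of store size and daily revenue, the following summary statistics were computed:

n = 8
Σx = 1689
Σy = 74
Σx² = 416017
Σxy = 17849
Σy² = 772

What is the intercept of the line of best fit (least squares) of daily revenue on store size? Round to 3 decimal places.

Sxx = Σx² − (Σx)²/n = 416017 − 356590.125 = 59426.875
Sxy = Σxy − (Σx)(Σy)/n = 17849 − 15623.25 = 2225.75
b = Sxy/Sxx = 2225.75/59426.875 = 0.037454
a = ȳ − b·x̄ = 9.25 − 0.037454·211.125 = 1.342610

1.343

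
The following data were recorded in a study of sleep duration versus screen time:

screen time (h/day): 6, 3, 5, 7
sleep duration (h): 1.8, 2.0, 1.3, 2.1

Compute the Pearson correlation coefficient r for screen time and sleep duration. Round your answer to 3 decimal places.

n = 4, Σx = 21, Σy = 7.2, Σxy = 38, Σx² = 119, Σy² = 13.34
Sxx = Σx² − (Σx)²/n = 119 − 110.25 = 8.75
Sxy = Σxy − (Σx)(Σy)/n = 38 − 37.8 = 0.2
Syy = Σy² − (Σy)²/n = 13.34 − 12.96 = 0.38
r = Sxy/√(Sxx·Syy) = 0.2/√(3.325) = 0.2/1.823458 = 0.109682

0.110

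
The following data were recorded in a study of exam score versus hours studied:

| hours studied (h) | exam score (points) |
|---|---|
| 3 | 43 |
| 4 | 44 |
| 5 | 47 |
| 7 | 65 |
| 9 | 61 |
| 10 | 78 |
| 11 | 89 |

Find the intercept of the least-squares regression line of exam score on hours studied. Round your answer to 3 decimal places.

23.103

n = 7, Σx = 49, Σy = 427, Σxy = 3303, Σx² = 401
Sxx = Σx² − (Σx)²/n = 401 − 343 = 58
Sxy = Σxy − (Σx)(Σy)/n = 3303 − 2989 = 314
b = Sxy/Sxx = 314/58 = 5.413793
a = ȳ − b·x̄ = 61 − 5.413793·7 = 23.103448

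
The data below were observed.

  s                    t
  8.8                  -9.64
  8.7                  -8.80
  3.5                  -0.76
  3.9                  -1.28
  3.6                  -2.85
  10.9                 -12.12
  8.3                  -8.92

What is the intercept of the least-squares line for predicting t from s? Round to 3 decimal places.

3.736

n = 7, Σx = 47.7, Σy = -44.37, Σxy = -385.448, Σx² = 381.25
Sxx = Σx² − (Σx)²/n = 381.25 − 325.041429 = 56.208571
Sxy = Σxy − (Σx)(Σy)/n = -385.448 − (-302.349857) = -83.098143
b = Sxy/Sxx = -83.098143/56.208571 = -1.478389
a = ȳ − b·x̄ = -6.338571 − (-1.478389)·6.814286 = 3.735595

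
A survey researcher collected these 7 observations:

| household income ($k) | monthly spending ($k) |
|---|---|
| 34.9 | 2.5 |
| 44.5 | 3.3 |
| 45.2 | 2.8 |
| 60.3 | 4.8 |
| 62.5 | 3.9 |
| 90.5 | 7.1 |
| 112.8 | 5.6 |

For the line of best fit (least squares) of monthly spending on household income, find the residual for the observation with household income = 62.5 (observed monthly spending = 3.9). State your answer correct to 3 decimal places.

-0.290

n = 7, Σx = 450.7, Σy = 30, Σxy = 2168.08, Σx² = 33697.73
Sxx = Σx² − (Σx)²/n = 33697.73 − 29018.641429 = 4679.088571
Sxy = Σxy − (Σx)(Σy)/n = 2168.08 − 1931.571429 = 236.508571
b = Sxy/Sxx = 236.508571/4679.088571 = 0.050546
a = ȳ − b·x̄ = 4.285714 − 0.050546·64.385714 = 1.031283
ŷ(62.5) = 1.031283 + 0.050546·62.5 = 4.190399
residual = y − ŷ = 3.9 − 4.190399 = -0.290399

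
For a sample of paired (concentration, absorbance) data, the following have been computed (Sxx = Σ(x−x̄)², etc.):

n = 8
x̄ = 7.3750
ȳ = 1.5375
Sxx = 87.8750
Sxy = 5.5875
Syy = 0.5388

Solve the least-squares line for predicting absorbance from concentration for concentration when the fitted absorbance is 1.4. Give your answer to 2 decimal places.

5.21

b = Sxy/Sxx = 5.5875/87.875 = 0.063585
a = ȳ − b·x̄ = 1.5375 − 0.063585·7.375 = 1.068563
Set a + b·x = 1.4: x = (1.4 − 1.068563) / 0.063585 = 5.212528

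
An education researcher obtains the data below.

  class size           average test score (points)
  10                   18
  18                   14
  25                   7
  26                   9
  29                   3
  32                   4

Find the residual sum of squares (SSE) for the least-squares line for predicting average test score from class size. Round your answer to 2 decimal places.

n = 6, Σx = 140, Σy = 55, Σxy = 1056, Σx² = 3590, Σy² = 675
Sxx = Σx² − (Σx)²/n = 3590 − 3266.666667 = 323.333333
Sxy = Σxy − (Σx)(Σy)/n = 1056 − 1283.333333 = -227.333333
Syy = Σy² − (Σy)²/n = 675 − 504.166667 = 170.833333
b = Sxy/Sxx = -227.333333/323.333333 = -0.703093
SSE = Syy − b·Sxy = 170.833333 − (-0.703093)·(-227.333333) = 10.996907

11.00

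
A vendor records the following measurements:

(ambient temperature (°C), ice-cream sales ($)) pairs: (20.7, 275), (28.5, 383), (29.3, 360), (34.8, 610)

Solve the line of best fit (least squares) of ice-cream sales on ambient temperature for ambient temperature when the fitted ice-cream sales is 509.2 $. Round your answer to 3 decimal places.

32.873

n = 4, Σx = 113.3, Σy = 1628, Σxy = 48384, Σx² = 3310.27
Sxx = Σx² − (Σx)²/n = 3310.27 − 3209.2225 = 101.0475
Sxy = Σxy − (Σx)(Σy)/n = 48384 − 46113.1 = 2270.9
b = Sxy/Sxx = 2270.9/101.0475 = 22.473589
a = ȳ − b·x̄ = 407 − 22.473589·28.325 = -229.564413
Set a + b·x = 509.2: x = (509.2 − (-229.564413)) / 22.473589 = 32.872560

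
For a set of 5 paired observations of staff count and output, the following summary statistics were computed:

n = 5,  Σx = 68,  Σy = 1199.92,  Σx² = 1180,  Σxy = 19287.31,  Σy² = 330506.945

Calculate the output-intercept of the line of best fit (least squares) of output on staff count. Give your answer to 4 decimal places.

Sxx = Σx² − (Σx)²/n = 1180 − 924.8 = 255.2
Sxy = Σxy − (Σx)(Σy)/n = 19287.31 − 16318.912 = 2968.398
b = Sxy/Sxx = 2968.398/255.2 = 11.631654
a = ȳ − b·x̄ = 239.984 − 11.631654·13.6 = 81.793511

81.7935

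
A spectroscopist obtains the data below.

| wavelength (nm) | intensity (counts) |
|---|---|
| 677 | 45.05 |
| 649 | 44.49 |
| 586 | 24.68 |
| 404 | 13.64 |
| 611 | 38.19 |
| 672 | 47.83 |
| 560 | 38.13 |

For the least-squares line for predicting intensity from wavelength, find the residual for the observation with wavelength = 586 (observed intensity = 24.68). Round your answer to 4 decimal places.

n = 7, Σx = 4159, Σy = 252.01, Σxy = 156174.55, Σx² = 2524647
Sxx = Σx² − (Σx)²/n = 2524647 − 2471040.142857 = 53606.857143
Sxy = Σxy − (Σx)(Σy)/n = 156174.55 − 149729.941429 = 6444.608571
b = Sxy/Sxx = 6444.608571/53606.857143 = 0.120220
a = ȳ − b·x̄ = 36.001429 − 0.120220·594.142857 = -35.426339
ŷ(586) = -35.426339 + 0.120220·586 = 35.022495
residual = y − ŷ = 24.68 − 35.022495 = -10.342495

-10.3425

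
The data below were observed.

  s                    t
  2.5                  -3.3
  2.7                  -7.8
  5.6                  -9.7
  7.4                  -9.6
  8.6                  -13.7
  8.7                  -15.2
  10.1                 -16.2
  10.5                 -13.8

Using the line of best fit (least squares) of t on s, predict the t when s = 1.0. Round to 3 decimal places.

-3.486

n = 8, Σx = 56.1, Σy = -89.3, Σxy = -713.25, Σx² = 461.57
Sxx = Σx² − (Σx)²/n = 461.57 − 393.40125 = 68.16875
Sxy = Σxy − (Σx)(Σy)/n = -713.25 − (-626.21625) = -87.03375
b = Sxy/Sxx = -87.03375/68.16875 = -1.276740
a = ȳ − b·x̄ = -11.1625 − (-1.276740)·7.0125 = -2.209363
ŷ(1.0) = a + b·1.0 = -2.209363 + (-1.276740)·1 = -3.486103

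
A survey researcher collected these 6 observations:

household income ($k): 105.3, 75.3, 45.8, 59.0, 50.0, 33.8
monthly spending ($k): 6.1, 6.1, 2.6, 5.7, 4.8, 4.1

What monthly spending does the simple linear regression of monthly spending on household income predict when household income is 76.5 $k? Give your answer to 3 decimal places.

n = 6, Σx = 369.2, Σy = 29.4, Σxy = 1935.62, Σx² = 25979.26
Sxx = Σx² − (Σx)²/n = 25979.26 − 22718.106667 = 3261.153333
Sxy = Σxy − (Σx)(Σy)/n = 1935.62 − 1809.08 = 126.54
b = Sxy/Sxx = 126.54/3261.153333 = 0.038802
a = ȳ − b·x̄ = 4.9 − 0.038802·61.533333 = 2.512370
ŷ(76.5) = a + b·76.5 = 2.512370 + 0.038802·76.5 = 5.480740

5.481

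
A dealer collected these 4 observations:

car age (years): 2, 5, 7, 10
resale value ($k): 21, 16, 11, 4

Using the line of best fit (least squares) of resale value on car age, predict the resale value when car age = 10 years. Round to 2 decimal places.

4.41

n = 4, Σx = 24, Σy = 52, Σxy = 239, Σx² = 178
Sxx = Σx² − (Σx)²/n = 178 − 144 = 34
Sxy = Σxy − (Σx)(Σy)/n = 239 − 312 = -73
b = Sxy/Sxx = -73/34 = -2.147059
a = ȳ − b·x̄ = 13 − (-2.147059)·6 = 25.882353
ŷ(10) = a + b·10 = 25.882353 + (-2.147059)·10 = 4.411765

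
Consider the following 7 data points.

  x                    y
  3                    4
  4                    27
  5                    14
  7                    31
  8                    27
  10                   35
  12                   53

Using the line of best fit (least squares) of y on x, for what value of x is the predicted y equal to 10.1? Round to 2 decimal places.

2.96

n = 7, Σx = 49, Σy = 191, Σxy = 1609, Σx² = 407
Sxx = Σx² − (Σx)²/n = 407 − 343 = 64
Sxy = Σxy − (Σx)(Σy)/n = 1609 − 1337 = 272
b = Sxy/Sxx = 272/64 = 4.25
a = ȳ − b·x̄ = 27.285714 − 4.25·7 = -2.464286
Set a + b·x = 10.1: x = (10.1 − (-2.464286)) / 4.25 = 2.956303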